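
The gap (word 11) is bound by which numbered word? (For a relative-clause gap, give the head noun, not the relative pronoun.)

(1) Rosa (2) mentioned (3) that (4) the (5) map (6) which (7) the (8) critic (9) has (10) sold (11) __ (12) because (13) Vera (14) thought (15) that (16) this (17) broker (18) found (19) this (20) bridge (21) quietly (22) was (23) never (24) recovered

The gap at 11 is the object of "sold", inside a relative clause.
The relative pronoun is "which" (word 6); it is bound by the head noun immediately before it.
Its filler is the head noun "map", at word 5.

5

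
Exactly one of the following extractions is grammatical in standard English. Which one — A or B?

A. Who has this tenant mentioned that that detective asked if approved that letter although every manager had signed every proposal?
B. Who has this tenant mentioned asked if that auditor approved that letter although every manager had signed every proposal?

In A, the wh-phrase is extracted from inside a wh-island (introduced by "if"), which blocks movement.
In B, the extraction path crosses only that-complement boundaries, which are transparent.
So B is grammatical.

B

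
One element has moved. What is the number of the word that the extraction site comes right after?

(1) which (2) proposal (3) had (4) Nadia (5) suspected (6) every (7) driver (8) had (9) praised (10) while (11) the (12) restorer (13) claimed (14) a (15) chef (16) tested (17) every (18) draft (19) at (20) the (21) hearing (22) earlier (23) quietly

9

The displaced element is "which proposal" (word 2).
It is linked across 1 clause boundary (Ø).
It functions as the direct object of "praised", so the gap sits immediately after word 9 ("praised").
Base order: Nadia had suspected every driver had praised which proposal while the restorer claimed a chef tested every draft at the hearing earlier quietly.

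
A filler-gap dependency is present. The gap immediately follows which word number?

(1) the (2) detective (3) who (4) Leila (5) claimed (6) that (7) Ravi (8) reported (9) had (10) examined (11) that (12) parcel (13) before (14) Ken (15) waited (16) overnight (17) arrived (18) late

8

The displaced element is "the detective" (word 2).
It is linked across 2 clause boundaries (that → Ø).
It functions as the subject of "examined", so the gap sits immediately after word 8 ("reported").
Base order: Leila claimed that Ravi reported that the detective had examined that parcel before Ken waited overnight.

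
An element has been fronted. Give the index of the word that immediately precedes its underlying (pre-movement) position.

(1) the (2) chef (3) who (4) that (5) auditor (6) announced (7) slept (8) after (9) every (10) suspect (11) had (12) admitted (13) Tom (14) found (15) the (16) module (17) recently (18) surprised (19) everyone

6

The displaced element is "the chef" (word 2).
It is linked across 1 clause boundary (Ø).
It functions as the subject of "slept", so the gap sits immediately after word 6 ("announced").
Base order: That auditor announced that the chef slept after every suspect had admitted Tom found the module recently.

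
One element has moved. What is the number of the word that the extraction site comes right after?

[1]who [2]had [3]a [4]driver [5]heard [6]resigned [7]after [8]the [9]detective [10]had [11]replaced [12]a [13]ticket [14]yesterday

5

The displaced element is "who" (word 1).
It is linked across 1 clause boundary (Ø).
It functions as the subject of "resigned", so the gap sits immediately after word 5 ("heard").
Base order: A driver had heard who resigned after the detective had replaced a ticket yesterday.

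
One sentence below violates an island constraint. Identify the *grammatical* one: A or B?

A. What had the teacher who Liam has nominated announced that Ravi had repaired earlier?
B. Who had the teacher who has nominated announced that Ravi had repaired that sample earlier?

A

In B, the wh-phrase is extracted from inside a complex-NP island (relative clause) (introduced by "who"), which blocks movement.
In A, the extraction path crosses only that-complement boundaries, which are transparent.
So A is grammatical.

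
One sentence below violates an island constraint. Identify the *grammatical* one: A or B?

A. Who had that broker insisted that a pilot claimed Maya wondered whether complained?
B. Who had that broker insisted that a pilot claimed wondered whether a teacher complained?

In A, the wh-phrase is extracted from inside a wh-island (introduced by "whether"), which blocks movement.
In B, the extraction path crosses only that-complement boundaries, which are transparent.
So B is grammatical.

B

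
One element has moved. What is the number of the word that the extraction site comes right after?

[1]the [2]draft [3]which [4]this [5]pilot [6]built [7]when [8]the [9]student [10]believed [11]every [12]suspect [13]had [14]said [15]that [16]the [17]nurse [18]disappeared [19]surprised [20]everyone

The displaced element is "the draft" (word 2).
It functions as the direct object of "built", so the gap sits immediately after word 6 ("built").
Base order: This pilot built the draft when the student believed every suspect had said that the nurse disappeared.

6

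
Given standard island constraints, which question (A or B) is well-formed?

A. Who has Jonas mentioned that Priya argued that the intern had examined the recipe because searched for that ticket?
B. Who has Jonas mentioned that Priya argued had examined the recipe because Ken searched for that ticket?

B

In A, the wh-phrase is extracted from inside an adjunct island (introduced by "because"), which blocks movement.
In B, the extraction path crosses only that-complement boundaries, which are transparent.
So B is grammatical.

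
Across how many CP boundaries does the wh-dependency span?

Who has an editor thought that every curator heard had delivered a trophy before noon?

2

"who" is extracted from the subject of "delivered".
Boundaries crossed, outermost first: [that], [Ø] — 2 in total.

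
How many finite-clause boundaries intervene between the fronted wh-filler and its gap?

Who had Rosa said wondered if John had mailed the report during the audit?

1

"who" is extracted from the subject of "wondered".
Boundaries crossed, outermost first: [Ø] — 1 in total.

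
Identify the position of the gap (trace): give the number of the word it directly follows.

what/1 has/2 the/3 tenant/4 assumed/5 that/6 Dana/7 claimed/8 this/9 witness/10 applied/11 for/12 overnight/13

The displaced element is "what" (word 1).
It is linked across 2 clause boundaries (that → Ø).
It functions as the object of the preposition "for" of "applied", so the gap sits immediately after word 12 ("for").
Base order: The tenant has assumed that Dana claimed this witness applied for what overnight.

12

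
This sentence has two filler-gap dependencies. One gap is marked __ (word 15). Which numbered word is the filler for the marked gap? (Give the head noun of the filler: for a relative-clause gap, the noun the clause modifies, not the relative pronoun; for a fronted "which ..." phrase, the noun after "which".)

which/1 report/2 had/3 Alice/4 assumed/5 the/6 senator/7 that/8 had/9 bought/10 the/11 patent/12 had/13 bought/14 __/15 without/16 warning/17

The marked gap is the direct object of "bought".
Its filler is the fronted wh-phrase "which report", at word 2.
(The other dependency links word 7 to a gap after word 8.)

2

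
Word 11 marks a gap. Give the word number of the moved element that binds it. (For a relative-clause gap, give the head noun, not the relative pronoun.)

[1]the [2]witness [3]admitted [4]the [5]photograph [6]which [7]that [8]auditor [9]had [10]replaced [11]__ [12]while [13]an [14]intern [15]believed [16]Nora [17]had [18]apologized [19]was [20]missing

The gap at 11 is the object of "replaced", inside a relative clause.
The relative pronoun is "which" (word 6); it is bound by the head noun immediately before it.
Its filler is the head noun "photograph", at word 5.

5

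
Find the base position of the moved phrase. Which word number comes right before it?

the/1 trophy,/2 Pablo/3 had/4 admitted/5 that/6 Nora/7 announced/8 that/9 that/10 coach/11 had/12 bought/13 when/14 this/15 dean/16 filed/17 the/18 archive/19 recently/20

The displaced element is "the trophy" (word 2).
It is linked across 2 clause boundaries (that → that).
It functions as the direct object of "bought", so the gap sits immediately after word 13 ("bought").
Base order: Pablo had admitted that Nora announced that that coach had bought the trophy when this dean filed the archive recently.

13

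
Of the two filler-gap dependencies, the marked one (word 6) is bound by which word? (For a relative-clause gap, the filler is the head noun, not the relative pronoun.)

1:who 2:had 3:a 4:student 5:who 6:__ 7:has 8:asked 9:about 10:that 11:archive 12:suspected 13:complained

4

The marked gap is inside the relative clause, the subject of "asked".
Its filler is the head noun "student" (via "who"), at word 4.
(The other dependency links word 1 to a gap after word 12.)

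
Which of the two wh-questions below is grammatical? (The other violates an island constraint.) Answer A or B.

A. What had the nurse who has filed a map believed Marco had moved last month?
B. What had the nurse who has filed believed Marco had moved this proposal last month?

In B, the wh-phrase is extracted from inside a complex-NP island (relative clause) (introduced by "who"), which blocks movement.
In A, the extraction path crosses only that-complement boundaries, which are transparent.
So A is grammatical.

A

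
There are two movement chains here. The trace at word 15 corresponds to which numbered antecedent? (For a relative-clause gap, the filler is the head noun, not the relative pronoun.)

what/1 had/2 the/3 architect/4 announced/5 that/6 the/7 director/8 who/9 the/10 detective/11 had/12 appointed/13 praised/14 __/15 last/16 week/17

The marked gap is the direct object of "praised".
Its filler is the fronted wh-phrase "what", at word 1.
(The other dependency links word 8 to a gap after word 13.)

1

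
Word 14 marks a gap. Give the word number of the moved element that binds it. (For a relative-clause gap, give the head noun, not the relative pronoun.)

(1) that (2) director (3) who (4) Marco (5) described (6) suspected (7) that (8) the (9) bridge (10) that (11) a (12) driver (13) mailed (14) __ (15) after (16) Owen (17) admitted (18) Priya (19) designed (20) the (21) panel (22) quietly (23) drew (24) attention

9

The gap at 14 is the object of "mailed", inside a relative clause.
The relative pronoun is "that" (word 10); it is bound by the head noun immediately before it.
Its filler is the head noun "bridge", at word 9.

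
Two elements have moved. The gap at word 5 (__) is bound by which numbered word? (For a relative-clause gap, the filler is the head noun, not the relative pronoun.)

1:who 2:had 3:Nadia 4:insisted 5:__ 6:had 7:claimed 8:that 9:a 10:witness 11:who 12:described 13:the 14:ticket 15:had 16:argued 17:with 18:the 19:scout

The marked gap is the subject of "claimed".
Its filler is the fronted wh-phrase "who", at word 1.
(The other dependency links word 10 to a gap after word 11.)

1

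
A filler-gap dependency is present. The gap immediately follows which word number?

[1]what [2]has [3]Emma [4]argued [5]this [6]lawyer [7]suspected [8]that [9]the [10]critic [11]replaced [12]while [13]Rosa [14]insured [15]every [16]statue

11

The displaced element is "what" (word 1).
It is linked across 2 clause boundaries (Ø → that).
It functions as the direct object of "replaced", so the gap sits immediately after word 11 ("replaced").
Base order: Emma has argued this lawyer suspected that the critic replaced what while Rosa insured every statue.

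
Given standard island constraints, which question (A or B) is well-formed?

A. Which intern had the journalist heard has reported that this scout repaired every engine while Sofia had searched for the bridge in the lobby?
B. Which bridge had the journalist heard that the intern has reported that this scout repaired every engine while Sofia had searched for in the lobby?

In B, the wh-phrase is extracted from inside an adjunct island (introduced by "while"), which blocks movement.
In A, the extraction path crosses only that-complement boundaries, which are transparent.
So A is grammatical.

A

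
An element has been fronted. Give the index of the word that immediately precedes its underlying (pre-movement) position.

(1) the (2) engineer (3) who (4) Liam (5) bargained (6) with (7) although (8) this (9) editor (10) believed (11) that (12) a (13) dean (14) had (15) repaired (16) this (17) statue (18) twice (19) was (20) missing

The displaced element is "the engineer" (word 2).
It functions as the object of the preposition "with" of "bargained", so the gap sits immediately after word 6 ("with").
Base order: Liam bargained with the engineer although this editor believed that a dean had repaired this statue twice.

6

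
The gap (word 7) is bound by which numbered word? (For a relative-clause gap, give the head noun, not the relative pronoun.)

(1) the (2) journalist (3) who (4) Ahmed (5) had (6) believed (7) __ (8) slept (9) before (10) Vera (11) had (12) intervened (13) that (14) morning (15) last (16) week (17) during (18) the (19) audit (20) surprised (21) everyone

The gap at 7 is the subject of "slept", inside a relative clause.
The relative pronoun is "who" (word 3); it is bound by the head noun immediately before it.
Its filler is the head noun "journalist", at word 2.

2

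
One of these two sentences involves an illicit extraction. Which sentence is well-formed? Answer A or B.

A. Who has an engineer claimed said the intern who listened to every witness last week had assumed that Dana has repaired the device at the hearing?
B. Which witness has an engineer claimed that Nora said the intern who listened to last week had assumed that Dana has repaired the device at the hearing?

In B, the wh-phrase is extracted from inside a complex-NP island (relative clause) (introduced by "who"), which blocks movement.
In A, the extraction path crosses only that-complement boundaries, which are transparent.
So A is grammatical.

A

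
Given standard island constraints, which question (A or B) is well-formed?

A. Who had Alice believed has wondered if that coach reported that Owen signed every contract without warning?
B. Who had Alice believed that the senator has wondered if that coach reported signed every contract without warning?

A

In B, the wh-phrase is extracted from inside a wh-island (introduced by "if"), which blocks movement.
In A, the extraction path crosses only that-complement boundaries, which are transparent.
So A is grammatical.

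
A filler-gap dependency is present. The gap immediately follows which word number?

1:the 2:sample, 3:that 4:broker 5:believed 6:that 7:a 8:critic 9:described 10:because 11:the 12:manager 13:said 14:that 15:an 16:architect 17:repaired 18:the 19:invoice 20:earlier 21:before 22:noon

9

The displaced element is "the sample" (word 2).
It is linked across 1 clause boundary (that).
It functions as the direct object of "described", so the gap sits immediately after word 9 ("described").
Base order: That broker believed that a critic described the sample because the manager said that an architect repaired the invoice earlier before noon.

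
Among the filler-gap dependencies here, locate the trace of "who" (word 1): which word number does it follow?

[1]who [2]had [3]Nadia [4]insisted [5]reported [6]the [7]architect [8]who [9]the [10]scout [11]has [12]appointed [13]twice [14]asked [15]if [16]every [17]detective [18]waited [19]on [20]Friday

4

The displaced element is "who" (word 1).
It is linked across 1 clause boundary (Ø).
It functions as the subject of "reported", so the gap sits immediately after word 4 ("insisted").
Base order: Nadia had insisted who reported the architect who the scout has appointed twice asked if every detective waited on Friday.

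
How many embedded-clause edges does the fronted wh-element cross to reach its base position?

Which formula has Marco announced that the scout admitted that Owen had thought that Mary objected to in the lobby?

"which formula" is extracted from the PP object of "objected".
Boundaries crossed, outermost first: [that], [that], [that] — 3 in total.

3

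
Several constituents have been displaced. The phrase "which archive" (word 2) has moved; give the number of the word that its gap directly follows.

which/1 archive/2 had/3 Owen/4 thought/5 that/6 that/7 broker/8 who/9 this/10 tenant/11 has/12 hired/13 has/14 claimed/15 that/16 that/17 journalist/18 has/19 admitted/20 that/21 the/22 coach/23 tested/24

24

The displaced element is "which archive" (word 2).
It is linked across 3 clause boundaries (that → that → that).
It functions as the direct object of "tested", so the gap sits immediately after word 24 ("tested").
Base order: Owen had thought that that broker who this tenant has hired has claimed that that journalist has admitted that the coach tested which archive.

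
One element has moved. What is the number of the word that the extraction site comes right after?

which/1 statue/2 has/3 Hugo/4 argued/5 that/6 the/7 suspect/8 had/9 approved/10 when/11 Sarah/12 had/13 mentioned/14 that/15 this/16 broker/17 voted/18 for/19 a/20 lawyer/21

The displaced element is "which statue" (word 2).
It is linked across 1 clause boundary (that).
It functions as the direct object of "approved", so the gap sits immediately after word 10 ("approved").
Base order: Hugo has argued that the suspect had approved which statue when Sarah had mentioned that this broker voted for a lawyer.

10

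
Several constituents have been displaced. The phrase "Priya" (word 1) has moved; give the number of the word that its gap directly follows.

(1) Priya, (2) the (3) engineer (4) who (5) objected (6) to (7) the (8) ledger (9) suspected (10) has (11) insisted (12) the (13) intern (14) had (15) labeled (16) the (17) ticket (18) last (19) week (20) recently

9

The displaced element is "Priya" (word 1).
It is linked across 1 clause boundary (Ø).
It functions as the subject of "insisted", so the gap sits immediately after word 9 ("suspected").
Base order: The engineer who objected to the ledger suspected that Priya has insisted the intern had labeled the ticket last week recently.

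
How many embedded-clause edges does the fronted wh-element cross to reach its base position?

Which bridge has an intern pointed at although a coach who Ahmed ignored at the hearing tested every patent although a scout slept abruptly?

"which bridge" originates inside the matrix clause — no clause boundary is crossed.

0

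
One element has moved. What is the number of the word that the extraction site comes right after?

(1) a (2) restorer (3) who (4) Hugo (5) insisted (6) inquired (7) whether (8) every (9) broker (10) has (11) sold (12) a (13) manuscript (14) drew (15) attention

The displaced element is "a restorer" (word 2).
It is linked across 1 clause boundary (Ø).
It functions as the subject of "inquired", so the gap sits immediately after word 5 ("insisted").
Base order: Hugo insisted a restorer inquired whether every broker has sold a manuscript.

5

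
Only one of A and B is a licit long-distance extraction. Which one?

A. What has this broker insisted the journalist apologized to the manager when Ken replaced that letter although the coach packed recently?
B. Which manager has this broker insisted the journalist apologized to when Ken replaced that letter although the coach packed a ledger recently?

B

In A, the wh-phrase is extracted from inside an adjunct island (introduced by "when"), which blocks movement.
In B, the extraction path crosses only that-complement boundaries, which are transparent.
So B is grammatical.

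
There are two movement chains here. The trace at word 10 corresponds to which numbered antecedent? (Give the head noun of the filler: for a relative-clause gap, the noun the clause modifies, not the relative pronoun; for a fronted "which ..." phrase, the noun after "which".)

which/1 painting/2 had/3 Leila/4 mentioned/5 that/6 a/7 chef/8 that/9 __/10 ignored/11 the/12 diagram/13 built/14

The marked gap is inside the relative clause, the subject of "ignored".
Its filler is the head noun "chef" (via "that"), at word 8.
(The other dependency links word 2 to a gap after word 14.)

8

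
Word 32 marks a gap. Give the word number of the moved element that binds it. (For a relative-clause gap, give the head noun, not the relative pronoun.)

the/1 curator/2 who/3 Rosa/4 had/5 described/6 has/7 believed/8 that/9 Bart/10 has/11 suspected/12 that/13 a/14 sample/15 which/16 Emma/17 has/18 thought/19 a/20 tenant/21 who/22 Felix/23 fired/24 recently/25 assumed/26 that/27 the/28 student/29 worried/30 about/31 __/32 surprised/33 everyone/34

15

The gap at 32 is the prepositional object of "worried", inside a relative clause.
The relative pronoun is "which" (word 16); it is bound by the head noun immediately before it.
Its filler is the head noun "sample", at word 15.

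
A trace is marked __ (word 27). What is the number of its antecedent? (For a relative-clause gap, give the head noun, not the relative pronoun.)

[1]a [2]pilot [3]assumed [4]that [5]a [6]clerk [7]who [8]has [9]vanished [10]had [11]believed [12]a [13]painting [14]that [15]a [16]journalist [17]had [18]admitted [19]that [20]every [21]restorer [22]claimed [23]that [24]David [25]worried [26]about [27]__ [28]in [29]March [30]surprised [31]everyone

13

The gap at 27 is the prepositional object of "worried", inside a relative clause.
The relative pronoun is "that" (word 14); it is bound by the head noun immediately before it.
Its filler is the head noun "painting", at word 13.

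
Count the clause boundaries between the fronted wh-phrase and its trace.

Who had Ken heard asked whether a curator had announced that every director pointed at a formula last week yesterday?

"who" is extracted from the subject of "asked".
Boundaries crossed, outermost first: [Ø] — 1 in total.

1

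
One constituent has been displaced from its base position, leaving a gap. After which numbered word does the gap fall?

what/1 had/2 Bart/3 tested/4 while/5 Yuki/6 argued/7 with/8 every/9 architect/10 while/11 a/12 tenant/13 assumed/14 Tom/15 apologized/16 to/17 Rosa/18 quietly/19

4

The displaced element is "what" (word 1).
It functions as the direct object of "tested", so the gap sits immediately after word 4 ("tested").
Base order: Bart had tested what while Yuki argued with every architect while a tenant assumed Tom apologized to Rosa quietly.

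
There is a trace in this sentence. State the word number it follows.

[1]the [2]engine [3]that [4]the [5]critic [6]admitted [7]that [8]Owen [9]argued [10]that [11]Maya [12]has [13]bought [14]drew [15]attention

13

The displaced element is "the engine" (word 2).
It is linked across 2 clause boundaries (that → that).
It functions as the direct object of "bought", so the gap sits immediately after word 13 ("bought").
Base order: The critic admitted that Owen argued that Maya has bought the engine.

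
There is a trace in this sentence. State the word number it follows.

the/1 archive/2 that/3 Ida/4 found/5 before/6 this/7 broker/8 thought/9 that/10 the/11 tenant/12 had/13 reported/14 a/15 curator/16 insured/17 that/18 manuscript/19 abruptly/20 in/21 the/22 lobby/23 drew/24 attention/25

The displaced element is "the archive" (word 2).
It functions as the direct object of "found", so the gap sits immediately after word 5 ("found").
Base order: Ida found the archive before this broker thought that the tenant had reported a curator insured that manuscript abruptly in the lobby.

5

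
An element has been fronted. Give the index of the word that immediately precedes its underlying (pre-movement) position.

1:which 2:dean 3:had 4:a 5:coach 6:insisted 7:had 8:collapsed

6

The displaced element is "which dean" (word 2).
It is linked across 1 clause boundary (Ø).
It functions as the subject of "collapsed", so the gap sits immediately after word 6 ("insisted").
Base order: A coach had insisted that which dean had collapsed.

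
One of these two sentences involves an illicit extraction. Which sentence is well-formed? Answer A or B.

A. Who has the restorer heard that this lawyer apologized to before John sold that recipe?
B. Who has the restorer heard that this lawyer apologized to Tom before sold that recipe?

In B, the wh-phrase is extracted from inside an adjunct island (introduced by "before"), which blocks movement.
In A, the extraction path crosses only that-complement boundaries, which are transparent.
So A is grammatical.

A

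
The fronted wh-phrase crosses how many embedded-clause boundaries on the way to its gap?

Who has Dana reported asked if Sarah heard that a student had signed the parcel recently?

1

"who" is extracted from the subject of "asked".
Boundaries crossed, outermost first: [Ø] — 1 in total.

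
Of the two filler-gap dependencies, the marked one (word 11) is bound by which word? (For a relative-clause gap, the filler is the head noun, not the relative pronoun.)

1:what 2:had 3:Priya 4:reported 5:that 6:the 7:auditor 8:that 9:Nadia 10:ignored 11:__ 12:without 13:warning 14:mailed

The marked gap is inside the relative clause, the direct object of "ignored".
Its filler is the head noun "auditor" (via "that"), at word 7.
(The other dependency links word 1 to a gap after word 14.)

7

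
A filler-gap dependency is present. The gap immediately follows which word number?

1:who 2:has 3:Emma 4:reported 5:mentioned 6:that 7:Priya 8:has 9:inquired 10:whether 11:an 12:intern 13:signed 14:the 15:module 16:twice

4

The displaced element is "who" (word 1).
It is linked across 1 clause boundary (Ø).
It functions as the subject of "mentioned", so the gap sits immediately after word 4 ("reported").
Base order: Emma has reported that who mentioned that Priya has inquired whether an intern signed the module twice.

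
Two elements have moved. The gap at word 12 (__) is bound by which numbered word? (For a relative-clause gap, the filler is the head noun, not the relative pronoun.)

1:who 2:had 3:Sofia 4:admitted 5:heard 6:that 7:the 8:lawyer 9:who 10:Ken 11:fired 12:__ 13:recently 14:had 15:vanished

The marked gap is inside the relative clause, the direct object of "fired".
Its filler is the head noun "lawyer" (via "who"), at word 8.
(The other dependency links word 1 to a gap after word 4.)

8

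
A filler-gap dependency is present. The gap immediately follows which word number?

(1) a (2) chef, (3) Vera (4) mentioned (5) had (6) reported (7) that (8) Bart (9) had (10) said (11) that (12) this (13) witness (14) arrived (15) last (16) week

4

The displaced element is "a chef" (word 2).
It is linked across 1 clause boundary (Ø).
It functions as the subject of "reported", so the gap sits immediately after word 4 ("mentioned").
Base order: Vera mentioned that a chef had reported that Bart had said that this witness arrived last week.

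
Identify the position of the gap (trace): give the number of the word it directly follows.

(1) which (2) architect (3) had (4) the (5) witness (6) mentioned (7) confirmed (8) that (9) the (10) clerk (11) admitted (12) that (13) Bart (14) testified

6

The displaced element is "which architect" (word 2).
It is linked across 1 clause boundary (Ø).
It functions as the subject of "confirmed", so the gap sits immediately after word 6 ("mentioned").
Base order: The witness had mentioned that which architect confirmed that the clerk admitted that Bart testified.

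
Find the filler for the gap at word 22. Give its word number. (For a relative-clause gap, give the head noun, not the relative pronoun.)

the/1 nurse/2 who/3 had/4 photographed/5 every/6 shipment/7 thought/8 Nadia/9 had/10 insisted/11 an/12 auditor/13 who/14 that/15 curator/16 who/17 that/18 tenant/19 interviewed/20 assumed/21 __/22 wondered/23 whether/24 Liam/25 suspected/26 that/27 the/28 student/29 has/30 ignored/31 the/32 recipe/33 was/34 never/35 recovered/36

The gap at 22 is the subject of "wondered", inside a relative clause.
The relative pronoun is "who" (word 14); it is bound by the head noun immediately before it.
Its filler is the head noun "auditor", at word 13.

13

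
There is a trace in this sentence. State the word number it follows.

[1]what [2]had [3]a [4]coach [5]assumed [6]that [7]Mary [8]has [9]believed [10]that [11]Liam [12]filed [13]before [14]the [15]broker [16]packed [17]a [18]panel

12

The displaced element is "what" (word 1).
It is linked across 2 clause boundaries (that → that).
It functions as the direct object of "filed", so the gap sits immediately after word 12 ("filed").
Base order: A coach had assumed that Mary has believed that Liam filed what before the broker packed a panel.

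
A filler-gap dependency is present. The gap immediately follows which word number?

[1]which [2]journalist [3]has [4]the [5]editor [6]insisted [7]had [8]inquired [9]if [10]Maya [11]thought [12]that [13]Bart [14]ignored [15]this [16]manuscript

6

The displaced element is "which journalist" (word 2).
It is linked across 1 clause boundary (Ø).
It functions as the subject of "inquired", so the gap sits immediately after word 6 ("insisted").
Base order: The editor has insisted that which journalist had inquired if Maya thought that Bart ignored this manuscript.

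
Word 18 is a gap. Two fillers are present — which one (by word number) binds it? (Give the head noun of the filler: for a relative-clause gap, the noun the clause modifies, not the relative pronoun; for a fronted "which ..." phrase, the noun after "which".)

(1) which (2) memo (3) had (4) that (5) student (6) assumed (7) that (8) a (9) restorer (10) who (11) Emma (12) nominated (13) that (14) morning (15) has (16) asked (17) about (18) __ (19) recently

The marked gap is the object of the preposition "about" of "asked".
Its filler is the fronted wh-phrase "which memo", at word 2.
(The other dependency links word 9 to a gap after word 12.)

2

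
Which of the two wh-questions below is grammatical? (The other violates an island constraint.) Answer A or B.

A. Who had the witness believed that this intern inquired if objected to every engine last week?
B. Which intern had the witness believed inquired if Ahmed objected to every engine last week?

B

In A, the wh-phrase is extracted from inside a wh-island (introduced by "if"), which blocks movement.
In B, the extraction path crosses only that-complement boundaries, which are transparent.
So B is grammatical.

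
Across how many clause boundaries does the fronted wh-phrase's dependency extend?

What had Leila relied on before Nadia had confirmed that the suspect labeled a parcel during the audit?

"what" originates inside the matrix clause — no clause boundary is crossed.

0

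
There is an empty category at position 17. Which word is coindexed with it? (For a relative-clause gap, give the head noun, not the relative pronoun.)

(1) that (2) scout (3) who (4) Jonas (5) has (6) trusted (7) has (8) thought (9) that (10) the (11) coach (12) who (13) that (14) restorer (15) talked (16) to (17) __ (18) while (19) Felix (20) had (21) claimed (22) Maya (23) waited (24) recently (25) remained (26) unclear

11

The gap at 17 is the prepositional object of "talked", inside a relative clause.
The relative pronoun is "who" (word 12); it is bound by the head noun immediately before it.
Its filler is the head noun "coach", at word 11.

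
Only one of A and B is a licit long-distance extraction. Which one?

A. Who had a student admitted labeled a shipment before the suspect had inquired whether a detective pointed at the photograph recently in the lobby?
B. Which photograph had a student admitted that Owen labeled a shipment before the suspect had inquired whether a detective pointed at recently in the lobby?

In B, the wh-phrase is extracted from inside an adjunct island (introduced by "before"), which blocks movement.
In A, the extraction path crosses only that-complement boundaries, which are transparent.
So A is grammatical.

A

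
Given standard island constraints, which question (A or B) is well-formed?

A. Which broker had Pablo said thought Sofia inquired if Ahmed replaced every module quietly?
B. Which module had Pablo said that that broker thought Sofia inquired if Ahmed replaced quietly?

In B, the wh-phrase is extracted from inside a wh-island (introduced by "if"), which blocks movement.
In A, the extraction path crosses only that-complement boundaries, which are transparent.
So A is grammatical.

A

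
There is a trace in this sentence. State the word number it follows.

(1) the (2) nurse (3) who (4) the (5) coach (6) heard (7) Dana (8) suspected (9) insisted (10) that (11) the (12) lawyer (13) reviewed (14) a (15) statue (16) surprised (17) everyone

8

The displaced element is "the nurse" (word 2).
It is linked across 2 clause boundaries (Ø → Ø).
It functions as the subject of "insisted", so the gap sits immediately after word 8 ("suspected").
Base order: The coach heard Dana suspected that the nurse insisted that the lawyer reviewed a statue.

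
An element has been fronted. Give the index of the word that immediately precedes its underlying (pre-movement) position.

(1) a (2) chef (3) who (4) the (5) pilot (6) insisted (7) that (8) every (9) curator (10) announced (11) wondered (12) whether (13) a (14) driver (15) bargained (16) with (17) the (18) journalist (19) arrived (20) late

The displaced element is "a chef" (word 2).
It is linked across 2 clause boundaries (that → Ø).
It functions as the subject of "wondered", so the gap sits immediately after word 10 ("announced").
Base order: The pilot insisted that every curator announced a chef wondered whether a driver bargained with the journalist.

10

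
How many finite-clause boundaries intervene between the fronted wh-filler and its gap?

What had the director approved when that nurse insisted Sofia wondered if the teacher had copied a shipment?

"what" originates inside the matrix clause — no clause boundary is crossed.

0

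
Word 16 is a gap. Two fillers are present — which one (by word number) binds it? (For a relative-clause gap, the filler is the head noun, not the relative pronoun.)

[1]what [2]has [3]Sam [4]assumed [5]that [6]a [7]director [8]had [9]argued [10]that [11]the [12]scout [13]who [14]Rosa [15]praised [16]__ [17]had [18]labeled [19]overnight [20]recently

The marked gap is inside the relative clause, the direct object of "praised".
Its filler is the head noun "scout" (via "who"), at word 12.
(The other dependency links word 1 to a gap after word 18.)

12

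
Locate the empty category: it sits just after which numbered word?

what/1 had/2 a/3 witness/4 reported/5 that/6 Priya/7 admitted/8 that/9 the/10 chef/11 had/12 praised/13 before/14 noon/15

The displaced element is "what" (word 1).
It is linked across 2 clause boundaries (that → that).
It functions as the direct object of "praised", so the gap sits immediately after word 13 ("praised").
Base order: A witness had reported that Priya admitted that the chef had praised what before noon.

13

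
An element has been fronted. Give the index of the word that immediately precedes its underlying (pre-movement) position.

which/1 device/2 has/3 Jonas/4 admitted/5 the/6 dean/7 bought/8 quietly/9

8

The displaced element is "which device" (word 2).
It is linked across 1 clause boundary (Ø).
It functions as the direct object of "bought", so the gap sits immediately after word 8 ("bought").
Base order: Jonas has admitted the dean bought which device quietly.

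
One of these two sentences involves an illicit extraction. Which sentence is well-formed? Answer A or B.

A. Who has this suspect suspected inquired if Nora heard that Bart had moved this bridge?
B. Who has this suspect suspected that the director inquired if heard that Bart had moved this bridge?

In B, the wh-phrase is extracted from inside a wh-island (introduced by "if"), which blocks movement.
In A, the extraction path crosses only that-complement boundaries, which are transparent.
So A is grammatical.

A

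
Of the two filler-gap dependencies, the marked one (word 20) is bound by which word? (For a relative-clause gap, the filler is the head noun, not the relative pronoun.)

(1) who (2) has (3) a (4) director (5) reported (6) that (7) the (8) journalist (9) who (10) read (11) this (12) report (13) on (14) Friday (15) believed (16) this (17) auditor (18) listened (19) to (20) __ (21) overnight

The marked gap is the object of the preposition "to" of "listened".
Its filler is the fronted wh-phrase "who", at word 1.
(The other dependency links word 8 to a gap after word 9.)

1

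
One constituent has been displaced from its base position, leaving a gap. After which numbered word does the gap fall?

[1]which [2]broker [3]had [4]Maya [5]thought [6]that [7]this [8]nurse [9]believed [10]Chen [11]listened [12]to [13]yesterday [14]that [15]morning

12

The displaced element is "which broker" (word 2).
It is linked across 2 clause boundaries (that → Ø).
It functions as the object of the preposition "to" of "listened", so the gap sits immediately after word 12 ("to").
Base order: Maya had thought that this nurse believed Chen listened to which broker yesterday that morning.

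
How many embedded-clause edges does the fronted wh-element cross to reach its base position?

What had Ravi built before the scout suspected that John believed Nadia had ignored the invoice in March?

"what" originates inside the matrix clause — no clause boundary is crossed.

0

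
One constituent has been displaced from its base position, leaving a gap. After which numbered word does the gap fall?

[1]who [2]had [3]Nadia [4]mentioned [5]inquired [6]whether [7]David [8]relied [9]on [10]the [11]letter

4

The displaced element is "who" (word 1).
It is linked across 1 clause boundary (Ø).
It functions as the subject of "inquired", so the gap sits immediately after word 4 ("mentioned").
Base order: Nadia had mentioned that who inquired whether David relied on the letter.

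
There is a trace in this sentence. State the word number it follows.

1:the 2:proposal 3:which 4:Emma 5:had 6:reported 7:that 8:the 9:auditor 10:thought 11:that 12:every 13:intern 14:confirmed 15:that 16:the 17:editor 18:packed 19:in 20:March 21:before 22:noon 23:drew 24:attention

18

The displaced element is "the proposal" (word 2).
It is linked across 3 clause boundaries (that → that → that).
It functions as the direct object of "packed", so the gap sits immediately after word 18 ("packed").
Base order: Emma had reported that the auditor thought that every intern confirmed that the editor packed the proposal in March before noon.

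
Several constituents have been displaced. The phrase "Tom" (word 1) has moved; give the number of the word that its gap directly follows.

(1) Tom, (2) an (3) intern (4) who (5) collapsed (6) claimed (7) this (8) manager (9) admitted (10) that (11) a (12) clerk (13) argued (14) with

14

The displaced element is "Tom" (word 1).
It is linked across 2 clause boundaries (Ø → that).
It functions as the object of the preposition "with" of "argued", so the gap sits immediately after word 14 ("with").
Base order: An intern who collapsed claimed this manager admitted that a clerk argued with Tom.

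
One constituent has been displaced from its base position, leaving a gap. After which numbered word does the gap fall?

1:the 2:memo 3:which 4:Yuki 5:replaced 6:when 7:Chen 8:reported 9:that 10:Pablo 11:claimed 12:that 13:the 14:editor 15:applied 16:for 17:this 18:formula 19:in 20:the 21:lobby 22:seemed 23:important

The displaced element is "the memo" (word 2).
It functions as the direct object of "replaced", so the gap sits immediately after word 5 ("replaced").
Base order: Yuki replaced the memo when Chen reported that Pablo claimed that the editor applied for this formula in the lobby.

5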